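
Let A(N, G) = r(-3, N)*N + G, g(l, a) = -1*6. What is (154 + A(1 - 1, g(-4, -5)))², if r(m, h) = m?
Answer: 21904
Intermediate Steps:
g(l, a) = -6
A(N, G) = G - 3*N (A(N, G) = -3*N + G = G - 3*N)
(154 + A(1 - 1, g(-4, -5)))² = (154 + (-6 - 3*(1 - 1)))² = (154 + (-6 - 3*0))² = (154 + (-6 + 0))² = (154 - 6)² = 148² = 21904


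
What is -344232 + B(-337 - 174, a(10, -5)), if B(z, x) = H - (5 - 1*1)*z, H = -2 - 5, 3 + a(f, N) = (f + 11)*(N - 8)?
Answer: -342195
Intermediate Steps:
a(f, N) = -3 + (-8 + N)*(11 + f) (a(f, N) = -3 + (f + 11)*(N - 8) = -3 + (11 + f)*(-8 + N) = -3 + (-8 + N)*(11 + f))
H = -7
B(z, x) = -7 - 4*z (B(z, x) = -7 - (5 - 1*1)*z = -7 - (5 - 1)*z = -7 - 4*z)
-344232 + B(-337 - 174, a(10, -5)) = -344232 + (-7 - 4*(-337 - 174)) = -344232 + (-7 - 4*(-511)) = -344232 + (-7 + 2044) = -344232 + 2037 = -342195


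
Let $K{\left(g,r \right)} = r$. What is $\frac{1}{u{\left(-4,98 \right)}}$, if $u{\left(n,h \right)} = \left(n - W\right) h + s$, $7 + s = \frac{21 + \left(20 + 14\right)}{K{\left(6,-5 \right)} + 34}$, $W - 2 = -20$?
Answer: $\frac{29}{39640} \approx 0.00073158$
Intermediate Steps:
$W = -18$ ($W = 2 - 20 = -18$)
$s = - \frac{148}{29}$ ($s = -7 + \frac{21 + \left(20 + 14\right)}{-5 + 34} = -7 + \frac{21 + 34}{29} = -7 + 55 \cdot \frac{1}{29} = -7 + \frac{55}{29} = - \frac{148}{29} \approx -5.1034$)
$u{\left(n,h \right)} = - \frac{148}{29} + h \left(18 + n\right)$ ($u{\left(n,h \right)} = \left(n - -18\right) h - \frac{148}{29} = \left(n + 18\right) h - \frac{148}{29} = \left(18 + n\right) h - \frac{148}{29} = h \left(18 + n\right) - \frac{148}{29} = - \frac{148}{29} + h \left(18 + n\right)$)
$\frac{1}{u{\left(-4,98 \right)}} = \frac{1}{- \frac{148}{29} + 18 \cdot 98 + 98 \left(-4\right)} = \frac{1}{- \frac{148}{29} + 1764 - 392} = \frac{1}{\frac{39640}{29}} = \frac{29}{39640}$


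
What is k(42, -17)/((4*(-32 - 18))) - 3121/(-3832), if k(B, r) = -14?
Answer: 84731/95800 ≈ 0.88446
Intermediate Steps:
k(42, -17)/((4*(-32 - 18))) - 3121/(-3832) = -14*1/(4*(-32 - 18)) - 3121/(-3832) = -14/(4*(-50)) - 3121*(-1/3832) = -14/(-200) + 3121/3832 = -14*(-1/200) + 3121/3832 = 7/100 + 3121/3832 = 84731/95800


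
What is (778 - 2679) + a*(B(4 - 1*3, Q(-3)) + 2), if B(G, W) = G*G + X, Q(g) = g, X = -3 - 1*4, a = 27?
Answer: -2009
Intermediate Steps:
X = -7 (X = -3 - 4 = -7)
B(G, W) = -7 + G² (B(G, W) = G*G - 7 = G² - 7 = -7 + G²)
(778 - 2679) + a*(B(4 - 1*3, Q(-3)) + 2) = (778 - 2679) + 27*((-7 + (4 - 1*3)²) + 2) = -1901 + 27*((-7 + (4 - 3)²) + 2) = -1901 + 27*((-7 + 1²) + 2) = -1901 + 27*((-7 + 1) + 2) = -1901 + 27*(-6 + 2) = -1901 + 27*(-4) = -1901 - 108 = -2009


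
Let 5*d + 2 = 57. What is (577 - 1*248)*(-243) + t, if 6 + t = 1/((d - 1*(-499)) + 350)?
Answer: -68759579/860 ≈ -79953.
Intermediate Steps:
d = 11 (d = -⅖ + (⅕)*57 = -⅖ + 57/5 = 11)
t = -5159/860 (t = -6 + 1/((11 - 1*(-499)) + 350) = -6 + 1/((11 + 499) + 350) = -6 + 1/(510 + 350) = -6 + 1/860 = -5159/860 ≈ -5.9988)
(577 - 1*248)*(-243) + t = (577 - 1*248)*(-243) - 5159/860 = (577 - 248)*(-243) - 5159/860 = 329*(-243) - 5159/860 = -79947 - 5159/860 = -68759579/860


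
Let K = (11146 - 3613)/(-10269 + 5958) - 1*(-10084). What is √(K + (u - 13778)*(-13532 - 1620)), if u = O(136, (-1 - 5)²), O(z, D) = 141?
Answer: √47411207848505/479 ≈ 14375.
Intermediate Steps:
u = 141
K = 4829399/479 (K = 7533/(-4311) + 10084 = 7533*(-1/4311) + 10084 = -837/479 + 10084 = 4829399/479 ≈ 10082.)
√(K + (u - 13778)*(-13532 - 1620)) = √(4829399/479 + (141 - 13778)*(-13532 - 1620)) = √(4829399/479 - 13637*(-15152)) = √(4829399/479 + 206627824) = √(98979557095/479) = √47411207848505/479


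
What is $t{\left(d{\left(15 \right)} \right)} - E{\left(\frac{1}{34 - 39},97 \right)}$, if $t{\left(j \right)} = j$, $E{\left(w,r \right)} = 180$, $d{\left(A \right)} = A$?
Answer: $-165$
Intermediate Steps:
$t{\left(d{\left(15 \right)} \right)} - E{\left(\frac{1}{34 - 39},97 \right)} = 15 - 180 = -165$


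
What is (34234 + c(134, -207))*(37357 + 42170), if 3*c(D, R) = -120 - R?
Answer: 2724833601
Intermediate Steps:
c(D, R) = -40 - R/3 (c(D, R) = (-120 - R)/3 = -40 - R/3)
(34234 + c(134, -207))*(37357 + 42170) = (34234 + (-40 - ⅓*(-207)))*(37357 + 42170) = (34234 + (-40 + 69))*79527 = (34234 + 29)*79527 = 34263*79527 = 2724833601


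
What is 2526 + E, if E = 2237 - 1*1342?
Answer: 3421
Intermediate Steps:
E = 895 (E = 2237 - 1342 = 895)
2526 + E = 2526 + 895 = 3421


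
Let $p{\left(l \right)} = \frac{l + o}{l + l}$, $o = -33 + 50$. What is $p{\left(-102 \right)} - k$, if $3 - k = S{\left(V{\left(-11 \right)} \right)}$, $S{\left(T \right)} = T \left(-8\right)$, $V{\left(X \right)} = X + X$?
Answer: $\frac{2081}{12} \approx 173.42$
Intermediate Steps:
$V{\left(X \right)} = 2 X$
$o = 17$
$p{\left(l \right)} = \frac{17 + l}{2 l}$ ($p{\left(l \right)} = \frac{l + 17}{l + l} = \frac{17 + l}{2 l}$)
$S{\left(T \right)} = - 8 T$
$k = -173$ ($k = 3 - - 8 \cdot 2 \left(-11\right) = 3 - \left(-8\right) \left(-22\right) = 3 - 176 = -173$)
$p{\left(-102 \right)} - k = \frac{17 - 102}{2 \left(-102\right)} - -173 = \frac{1}{2} \left(- \frac{1}{102}\right) \left(-85\right) + 173 = \frac{5}{12} + 173 = \frac{2081}{12}$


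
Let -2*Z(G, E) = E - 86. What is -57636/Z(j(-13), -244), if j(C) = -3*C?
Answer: -19212/55 ≈ -349.31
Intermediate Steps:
Z(G, E) = 43 - E/2 (Z(G, E) = -(E - 86)/2 = -(-86 + E)/2 = 43 - E/2)
-57636/Z(j(-13), -244) = -57636/(43 - 1/2*(-244)) = -57636/(43 + 122) = -57636/165 = -57636*1/165 = -19212/55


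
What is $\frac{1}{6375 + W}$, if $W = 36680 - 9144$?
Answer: $\frac{1}{33911} \approx 2.9489 \cdot 10^{-5}$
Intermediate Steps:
$W = 27536$ ($W = 36680 - 9144 = 27536$)
$\frac{1}{6375 + W} = \frac{1}{6375 + 27536} = \frac{1}{33911}$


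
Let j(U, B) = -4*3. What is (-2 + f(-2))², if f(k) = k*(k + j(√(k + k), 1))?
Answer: 676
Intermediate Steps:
j(U, B) = -12
f(k) = k*(-12 + k) (f(k) = k*(k - 12) = k*(-12 + k))
(-2 + f(-2))² = (-2 - 2*(-12 - 2))² = (-2 - 2*(-14))² = (-2 + 28)² = 26² = 676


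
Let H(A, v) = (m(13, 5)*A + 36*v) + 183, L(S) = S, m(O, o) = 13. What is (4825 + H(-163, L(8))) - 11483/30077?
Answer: 95543146/30077 ≈ 3176.6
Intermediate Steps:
H(A, v) = 183 + 13*A + 36*v (H(A, v) = (13*A + 36*v) + 183 = 183 + 13*A + 36*v)
(4825 + H(-163, L(8))) - 11483/30077 = (4825 + (183 + 13*(-163) + 36*8)) - 11483/30077 = (4825 + (183 - 2119 + 288)) - 11483*1/30077 = (4825 - 1648) - 11483/30077 = 3177 - 11483/30077 = 95543146/30077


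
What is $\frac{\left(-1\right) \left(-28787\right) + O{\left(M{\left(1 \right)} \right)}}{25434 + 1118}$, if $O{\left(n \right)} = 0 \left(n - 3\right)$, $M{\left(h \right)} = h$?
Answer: $\frac{28787}{26552} \approx 1.0842$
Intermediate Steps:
$O{\left(n \right)} = 0$ ($O{\left(n \right)} = 0 \left(-3 + n\right) = 0$)
$\frac{\left(-1\right) \left(-28787\right) + O{\left(M{\left(1 \right)} \right)}}{25434 + 1118} = \frac{\left(-1\right) \left(-28787\right) + 0}{25434 + 1118} = \frac{28787 + 0}{26552} = 28787 \cdot \frac{1}{26552} = \frac{28787}{26552}$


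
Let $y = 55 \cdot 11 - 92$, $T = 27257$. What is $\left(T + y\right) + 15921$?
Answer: $43691$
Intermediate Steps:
$y = 513$ ($y = 605 - 92 = 513$)
$\left(T + y\right) + 15921 = \left(27257 + 513\right) + 15921 = 27770 + 15921 = 43691$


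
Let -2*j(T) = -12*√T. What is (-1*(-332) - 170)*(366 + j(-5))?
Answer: 59292 + 972*I*√5 ≈ 59292.0 + 2173.5*I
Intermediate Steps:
j(T) = 6*√T (j(T) = -(-6)*√T = 6*√T)
(-1*(-332) - 170)*(366 + j(-5)) = (-1*(-332) - 170)*(366 + 6*√(-5)) = (332 - 170)*(366 + 6*(I*√5)) = 162*(366 + 6*I*√5) = 59292 + 972*I*√5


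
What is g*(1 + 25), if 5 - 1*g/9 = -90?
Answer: 22230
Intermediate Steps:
g = 855 (g = 45 - 9*(-90) = 45 + 810 = 855)
g*(1 + 25) = 855*(1 + 25) = 855*26 = 22230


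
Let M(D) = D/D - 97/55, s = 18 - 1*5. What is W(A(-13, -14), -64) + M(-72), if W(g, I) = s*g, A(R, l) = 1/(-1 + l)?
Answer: -269/165 ≈ -1.6303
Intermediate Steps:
s = 13 (s = 18 - 5 = 13)
M(D) = -42/55 (M(D) = 1 - 97*1/55 = 1 - 97/55 = -42/55)
W(g, I) = 13*g
W(A(-13, -14), -64) + M(-72) = 13/(-1 - 14) - 42/55 = 13/(-15) - 42/55 = 13*(-1/15) - 42/55 = -13/15 - 42/55 = -269/165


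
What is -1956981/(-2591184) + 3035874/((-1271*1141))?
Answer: -1676157587275/1252587846608 ≈ -1.3382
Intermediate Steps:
-1956981/(-2591184) + 3035874/((-1271*1141)) = -1956981*(-1/2591184) + 3035874/(-1450211) = 652327/863728 + 3035874*(-1/1450211) = 652327/863728 - 3035874/1450211 = -1676157587275/1252587846608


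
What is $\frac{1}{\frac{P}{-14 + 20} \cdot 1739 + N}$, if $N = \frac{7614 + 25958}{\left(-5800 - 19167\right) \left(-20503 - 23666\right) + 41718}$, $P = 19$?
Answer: $\frac{315088326}{1735138906153} \approx 0.00018159$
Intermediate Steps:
$N = \frac{4796}{157544163}$ ($N = \frac{33572}{\left(-24967\right) \left(-44169\right) + 41718} = \frac{33572}{1102767423 + 41718} = \frac{33572}{1102809141} = 33572 \cdot \frac{1}{1102809141} = \frac{4796}{157544163} \approx 3.0442 \cdot 10^{-5}$)
$\frac{1}{\frac{P}{-14 + 20} \cdot 1739 + N} = \frac{1}{\frac{19}{-14 + 20} \cdot 1739 + \frac{4796}{157544163}} = \frac{1}{\frac{19}{6} \cdot 1739 + \frac{4796}{157544163}} = \frac{1}{\frac{33041}{6} + \frac{4796}{157544163}} = \frac{1}{\frac{1735138906153}{315088326}} = \frac{315088326}{1735138906153}$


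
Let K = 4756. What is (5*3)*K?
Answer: 71340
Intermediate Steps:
(5*3)*K = (5*3)*4756 = 15*4756 = 71340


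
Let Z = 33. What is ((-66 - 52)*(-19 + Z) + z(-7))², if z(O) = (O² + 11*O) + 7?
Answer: 2798929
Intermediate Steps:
z(O) = 7 + O² + 11*O
((-66 - 52)*(-19 + Z) + z(-7))² = ((-66 - 52)*(-19 + 33) + (7 + (-7)² + 11*(-7)))² = (-118*14 + (7 + 49 - 77))² = (-1652 - 21)² = (-1673)² = 2798929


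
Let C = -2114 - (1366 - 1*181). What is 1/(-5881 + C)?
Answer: -1/9180 ≈ -0.00010893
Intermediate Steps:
C = -3299 (C = -2114 - (1366 - 181) = -2114 - 1*1185 = -2114 - 1185 = -3299)
1/(-5881 + C) = 1/(-5881 - 3299) = 1/(-9180) = -1/9180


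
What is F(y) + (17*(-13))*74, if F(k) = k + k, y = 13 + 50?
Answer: -16228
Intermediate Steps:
y = 63
F(k) = 2*k
F(y) + (17*(-13))*74 = 2*63 + (17*(-13))*74 = 126 - 221*74 = 126 - 16354 = -16228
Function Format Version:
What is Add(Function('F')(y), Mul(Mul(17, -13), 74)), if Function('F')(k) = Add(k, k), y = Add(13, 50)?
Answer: -16228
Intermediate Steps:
y = 63
Function('F')(k) = Mul(2, k)
Add(Function('F')(y), Mul(Mul(17, -13), 74)) = Add(Mul(2, 63), Mul(Mul(17, -13), 74)) = Add(126, Mul(-221, 74)) = Add(126, -16354) = -16228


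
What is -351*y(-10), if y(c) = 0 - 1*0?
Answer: 0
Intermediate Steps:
y(c) = 0 (y(c) = 0 + 0 = 0)
-351*y(-10) = -351*0 = 0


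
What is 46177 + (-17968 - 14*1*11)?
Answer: 28055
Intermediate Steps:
46177 + (-17968 - 14*1*11) = 46177 + (-17968 - 14*11) = 46177 + (-17968 - 154) = 46177 - 18122 = 28055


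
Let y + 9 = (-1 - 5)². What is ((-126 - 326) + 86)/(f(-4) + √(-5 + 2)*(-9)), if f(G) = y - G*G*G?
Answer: -16653/4262 - 1647*I*√3/4262 ≈ -3.9073 - 0.66933*I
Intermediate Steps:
y = 27 (y = -9 + (-1 - 5)² = -9 + (-6)² = -9 + 36 = 27)
f(G) = 27 - G³ (f(G) = 27 - G*G*G = 27 - G²*G = 27 - G³)
((-126 - 326) + 86)/(f(-4) + √(-5 + 2)*(-9)) = ((-126 - 326) + 86)/((27 - 1*(-4)³) + √(-5 + 2)*(-9)) = (-452 + 86)/((27 - 1*(-64)) + √(-3)*(-9)) = -366/((27 + 64) + (I*√3)*(-9)) = -366/(91 - 9*I*√3)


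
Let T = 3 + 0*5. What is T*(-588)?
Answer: -1764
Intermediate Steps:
T = 3 (T = 3 + 0 = 3)
T*(-588) = 3*(-588) = -1764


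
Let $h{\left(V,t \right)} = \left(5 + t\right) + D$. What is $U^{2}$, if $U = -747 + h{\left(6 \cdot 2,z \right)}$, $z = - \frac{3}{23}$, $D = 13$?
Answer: $\frac{281232900}{529} \approx 5.3163 \cdot 10^{5}$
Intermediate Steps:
$z = - \frac{3}{23}$ ($z = \left(-3\right) \frac{1}{23} = - \frac{3}{23} \approx -0.13043$)
$h{\left(V,t \right)} = 18 + t$ ($h{\left(V,t \right)} = \left(5 + t\right) + 13 = 18 + t$)
$U = - \frac{16770}{23}$ ($U = -747 + \left(18 - \frac{3}{23}\right) = -747 + \frac{411}{23} = - \frac{16770}{23} \approx -729.13$)
$U^{2} = \left(- \frac{16770}{23}\right)^{2} = \frac{281232900}{529}$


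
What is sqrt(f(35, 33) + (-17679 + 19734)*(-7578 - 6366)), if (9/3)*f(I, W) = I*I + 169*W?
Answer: I*sqrt(257873874)/3 ≈ 5352.8*I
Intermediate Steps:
f(I, W) = I**2/3 + 169*W/3 (f(I, W) = (I*I + 169*W)/3 = (I**2 + 169*W)/3 = I**2/3 + 169*W/3)
sqrt(f(35, 33) + (-17679 + 19734)*(-7578 - 6366)) = sqrt(((1/3)*35**2 + (169/3)*33) + (-17679 + 19734)*(-7578 - 6366)) = sqrt(((1/3)*1225 + 1859) + 2055*(-13944)) = sqrt((1225/3 + 1859) - 28654920) = sqrt(6802/3 - 28654920) = sqrt(-85957958/3) = I*sqrt(257873874)/3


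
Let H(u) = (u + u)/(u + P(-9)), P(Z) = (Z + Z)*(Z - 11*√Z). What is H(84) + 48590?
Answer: 278955764/5741 - 1386*I/5741 ≈ 48590.0 - 0.24142*I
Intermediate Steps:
P(Z) = 2*Z*(Z - 11*√Z) (P(Z) = (2*Z)*(Z - 11*√Z) = 2*Z*(Z - 11*√Z))
H(u) = 2*u/(162 + u + 594*I) (H(u) = (u + u)/(u + (-(-594)*I + 2*(-9)²)) = (2*u)/(u + (-(-594)*I + 2*81)) = (2*u)/(u + (594*I + 162)) = (2*u)/(u + (162 + 594*I)) = (2*u)/(162 + u + 594*I) = 2*u/(162 + u + 594*I))
H(84) + 48590 = 2*84/(162 + 84 + 594*I) + 48590 = 2*84/(246 + 594*I) + 48590 = 2*84*((246 - 594*I)/413352) + 48590 = (574/5741 - 1386*I/5741) + 48590 = 278955764/5741 - 1386*I/5741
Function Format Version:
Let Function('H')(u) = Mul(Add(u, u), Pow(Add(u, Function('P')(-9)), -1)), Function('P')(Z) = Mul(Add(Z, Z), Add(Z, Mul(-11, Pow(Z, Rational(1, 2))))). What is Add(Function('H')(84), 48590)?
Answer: Add(Rational(278955764, 5741), Mul(Rational(-1386, 5741), I)) ≈ Add(48590., Mul(-0.24142, I))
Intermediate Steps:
Function('P')(Z) = Mul(2, Z, Add(Z, Mul(-11, Pow(Z, Rational(1, 2))))) (Function('P')(Z) = Mul(Mul(2, Z), Add(Z, Mul(-11, Pow(Z, Rational(1, 2))))) = Mul(2, Z, Add(Z, Mul(-11, Pow(Z, Rational(1, 2))))))
Function('H')(u) = Mul(2, u, Pow(Add(162, u, Mul(594, I)), -1)) (Function('H')(u) = Mul(Add(u, u), Pow(Add(u, Add(Mul(-22, Pow(-9, Rational(3, 2))), Mul(2, Pow(-9, 2)))), -1)) = Mul(Mul(2, u), Pow(Add(u, Add(Mul(-22, Mul(-27, I)), Mul(2, 81))), -1)) = Mul(Mul(2, u), Pow(Add(u, Add(Mul(594, I), 162)), -1)) = Mul(Mul(2, u), Pow(Add(u, Add(162, Mul(594, I))), -1)) = Mul(Mul(2, u), Pow(Add(162, u, Mul(594, I)), -1)) = Mul(2, u, Pow(Add(162, u, Mul(594, I)), -1)))
Add(Function('H')(84), 48590) = Add(Mul(2, 84, Pow(Add(162, 84, Mul(594, I)), -1)), 48590) = Add(Mul(2, 84, Pow(Add(246, Mul(594, I)), -1)), 48590) = Add(Mul(2, 84, Mul(Rational(1, 413352), Add(246, Mul(-594, I)))), 48590) = Add(Add(Rational(574, 5741), Mul(Rational(-1386, 5741), I)), 48590) = Add(Rational(278955764, 5741), Mul(Rational(-1386, 5741), I))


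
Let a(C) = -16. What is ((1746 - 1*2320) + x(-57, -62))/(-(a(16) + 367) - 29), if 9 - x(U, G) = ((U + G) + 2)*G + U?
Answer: 3881/190 ≈ 20.426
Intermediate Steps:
x(U, G) = 9 - U - G*(2 + G + U) (x(U, G) = 9 - (((U + G) + 2)*G + U) = 9 - (((G + U) + 2)*G + U) = 9 - ((2 + G + U)*G + U) = 9 - (G*(2 + G + U) + U) = 9 - (U + G*(2 + G + U)) = 9 + (-U - G*(2 + G + U)) = 9 - U - G*(2 + G + U))
((1746 - 1*2320) + x(-57, -62))/(-(a(16) + 367) - 29) = ((1746 - 1*2320) + (9 - 1*(-57) - 1*(-62)² - 2*(-62) - 1*(-62)*(-57)))/(-(-16 + 367) - 29) = ((1746 - 2320) + (9 + 57 - 1*3844 + 124 - 3534))/(-1*351 - 29) = (-574 + (9 + 57 - 3844 + 124 - 3534))/(-351 - 29) = (-574 - 7188)/(-380) = -7762*(-1/380) = 3881/190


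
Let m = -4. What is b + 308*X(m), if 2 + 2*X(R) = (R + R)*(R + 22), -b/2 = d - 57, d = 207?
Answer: -22784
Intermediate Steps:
b = -300 (b = -2*(207 - 57) = -2*150 = -300)
X(R) = -1 + R*(22 + R) (X(R) = -1 + ((R + R)*(R + 22))/2 = -1 + ((2*R)*(22 + R))/2 = -1 + (2*R*(22 + R))/2 = -1 + R*(22 + R))
b + 308*X(m) = -300 + 308*(-1 + (-4)² + 22*(-4)) = -300 + 308*(-1 + 16 - 88) = -300 + 308*(-73) = -300 - 22484 = -22784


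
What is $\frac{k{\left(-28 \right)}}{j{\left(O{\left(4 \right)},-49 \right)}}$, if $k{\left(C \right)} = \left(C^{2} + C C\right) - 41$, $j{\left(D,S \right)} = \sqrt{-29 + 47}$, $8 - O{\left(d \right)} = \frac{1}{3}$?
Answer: $\frac{509 \sqrt{2}}{2} \approx 359.92$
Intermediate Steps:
$O{\left(d \right)} = \frac{23}{3}$ ($O{\left(d \right)} = 8 - \frac{1}{3} = \frac{23}{3}$)
$j{\left(D,S \right)} = 3 \sqrt{2}$ ($j{\left(D,S \right)} = \sqrt{18} = 3 \sqrt{2}$)
$k{\left(C \right)} = -41 + 2 C^{2}$ ($k{\left(C \right)} = \left(C^{2} + C^{2}\right) - 41 = 2 C^{2} - 41 = -41 + 2 C^{2}$)
$\frac{k{\left(-28 \right)}}{j{\left(O{\left(4 \right)},-49 \right)}} = \frac{-41 + 2 \left(-28\right)^{2}}{3 \sqrt{2}} = \left(-41 + 2 \cdot 784\right) \frac{\sqrt{2}}{6} = \left(-41 + 1568\right) \frac{\sqrt{2}}{6} = 1527 \frac{\sqrt{2}}{6} = \frac{509 \sqrt{2}}{2}$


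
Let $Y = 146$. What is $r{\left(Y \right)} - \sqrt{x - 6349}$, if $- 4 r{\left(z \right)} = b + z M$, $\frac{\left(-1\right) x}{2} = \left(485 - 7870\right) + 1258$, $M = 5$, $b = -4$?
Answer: $- \frac{363}{2} - \sqrt{5905} \approx -258.34$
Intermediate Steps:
$x = 12254$ ($x = - 2 \left(\left(485 - 7870\right) + 1258\right) = - 2 \left(-7385 + 1258\right) = \left(-2\right) \left(-6127\right) = 12254$)
$r{\left(z \right)} = 1 - \frac{5 z}{4}$ ($r{\left(z \right)} = - \frac{-4 + z 5}{4} = - \frac{-4 + 5 z}{4} = 1 - \frac{5 z}{4}$)
$r{\left(Y \right)} - \sqrt{x - 6349} = \left(1 - \frac{365}{2}\right) - \sqrt{12254 - 6349} = \left(1 - \frac{365}{2}\right) - \sqrt{5905} = - \frac{363}{2} - \sqrt{5905}$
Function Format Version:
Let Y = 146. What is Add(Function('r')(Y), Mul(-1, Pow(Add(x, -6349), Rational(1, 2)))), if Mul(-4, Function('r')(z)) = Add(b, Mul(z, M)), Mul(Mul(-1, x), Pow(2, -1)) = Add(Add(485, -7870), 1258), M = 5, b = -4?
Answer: Add(Rational(-363, 2), Mul(-1, Pow(5905, Rational(1, 2)))) ≈ -258.34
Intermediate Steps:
x = 12254 (x = Mul(-2, Add(Add(485, -7870), 1258)) = Mul(-2, Add(-7385, 1258)) = Mul(-2, -6127) = 12254)
Function('r')(z) = Add(1, Mul(Rational(-5, 4), z)) (Function('r')(z) = Mul(Rational(-1, 4), Add(-4, Mul(z, 5))) = Mul(Rational(-1, 4), Add(-4, Mul(5, z))) = Add(1, Mul(Rational(-5, 4), z)))
Add(Function('r')(Y), Mul(-1, Pow(Add(x, -6349), Rational(1, 2)))) = Add(Add(1, Mul(Rational(-5, 4), 146)), Mul(-1, Pow(Add(12254, -6349), Rational(1, 2)))) = Add(Add(1, Rational(-365, 2)), Mul(-1, Pow(5905, Rational(1, 2)))) = Add(Rational(-363, 2), Mul(-1, Pow(5905, Rational(1, 2))))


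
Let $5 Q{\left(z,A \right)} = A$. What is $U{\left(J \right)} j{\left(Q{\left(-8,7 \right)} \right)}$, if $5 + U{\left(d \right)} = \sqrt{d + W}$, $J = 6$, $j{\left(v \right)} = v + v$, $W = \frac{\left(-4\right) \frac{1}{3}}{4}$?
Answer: $-14 + \frac{14 \sqrt{51}}{15} \approx -7.3347$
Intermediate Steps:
$Q{\left(z,A \right)} = \frac{A}{5}$
$W = - \frac{1}{3}$ ($W = \left(-4\right) \frac{1}{3} \cdot \frac{1}{4} = \left(- \frac{4}{3}\right) \frac{1}{4} = - \frac{1}{3} \approx -0.33333$)
$j{\left(v \right)} = 2 v$
$U{\left(d \right)} = -5 + \sqrt{- \frac{1}{3} + d}$ ($U{\left(d \right)} = -5 + \sqrt{d - \frac{1}{3}} = -5 + \sqrt{- \frac{1}{3} + d}$)
$U{\left(J \right)} j{\left(Q{\left(-8,7 \right)} \right)} = \left(-5 + \frac{\sqrt{-3 + 9 \cdot 6}}{3}\right) 2 \cdot \frac{1}{5} \cdot 7 = \left(-5 + \frac{\sqrt{-3 + 54}}{3}\right) 2 \cdot \frac{7}{5} = \left(-5 + \frac{\sqrt{51}}{3}\right) \frac{14}{5} = -14 + \frac{14 \sqrt{51}}{15}$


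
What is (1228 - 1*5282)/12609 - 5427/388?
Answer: -70001995/4892292 ≈ -14.309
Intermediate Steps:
(1228 - 1*5282)/12609 - 5427/388 = (1228 - 5282)*(1/12609) - 5427*1/388 = -4054*1/12609 - 5427/388 = -4054/12609 - 5427/388 = -70001995/4892292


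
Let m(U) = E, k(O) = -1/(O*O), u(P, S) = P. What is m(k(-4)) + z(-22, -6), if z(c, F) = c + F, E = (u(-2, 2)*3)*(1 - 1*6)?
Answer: 2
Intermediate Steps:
k(O) = -1/O² (k(O) = -1/(O²) = -1/O²)
E = 30 (E = (-2*3)*(1 - 1*6) = -6*(1 - 6) = -6*(-5) = 30)
m(U) = 30
z(c, F) = F + c
m(k(-4)) + z(-22, -6) = 30 + (-6 - 22) = 30 - 28 = 2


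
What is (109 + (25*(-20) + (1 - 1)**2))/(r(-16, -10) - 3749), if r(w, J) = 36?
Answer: 391/3713 ≈ 0.10531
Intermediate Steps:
(109 + (25*(-20) + (1 - 1)**2))/(r(-16, -10) - 3749) = (109 + (25*(-20) + (1 - 1)**2))/(36 - 3749) = (109 + (-500 + 0**2))/(-3713) = (109 + (-500 + 0))*(-1/3713) = (109 - 500)*(-1/3713) = -391*(-1/3713) = 391/3713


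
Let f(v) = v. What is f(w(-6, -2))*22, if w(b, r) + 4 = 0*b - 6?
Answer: -220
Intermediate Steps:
w(b, r) = -10 (w(b, r) = -4 + (0*b - 6) = -4 + (0 - 6) = -4 - 6 = -10)
f(w(-6, -2))*22 = -10*22 = -220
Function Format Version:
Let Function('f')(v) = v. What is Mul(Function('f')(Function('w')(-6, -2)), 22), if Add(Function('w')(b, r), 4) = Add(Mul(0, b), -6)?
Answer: -220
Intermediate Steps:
Function('w')(b, r) = -10 (Function('w')(b, r) = Add(-4, Add(Mul(0, b), -6)) = Add(-4, Add(0, -6)) = Add(-4, -6) = -10)
Mul(Function('f')(Function('w')(-6, -2)), 22) = Mul(-10, 22) = -220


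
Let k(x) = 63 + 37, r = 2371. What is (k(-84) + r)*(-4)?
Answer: -9884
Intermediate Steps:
k(x) = 100
(k(-84) + r)*(-4) = (100 + 2371)*(-4) = 2471*(-4) = -9884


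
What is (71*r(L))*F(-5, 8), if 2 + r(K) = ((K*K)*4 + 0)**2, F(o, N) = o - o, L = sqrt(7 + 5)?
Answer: 0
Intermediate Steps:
L = 2*sqrt(3) (L = sqrt(12) = 2*sqrt(3) ≈ 3.4641)
F(o, N) = 0
r(K) = -2 + 16*K**4 (r(K) = -2 + ((K*K)*4 + 0)**2 = -2 + (K**2*4 + 0)**2 = -2 + (4*K**2 + 0)**2 = -2 + (4*K**2)**2 = -2 + 16*K**4)
(71*r(L))*F(-5, 8) = (71*(-2 + 16*(2*sqrt(3))**4))*0 = (71*(-2 + 16*144))*0 = (71*(-2 + 2304))*0 = (71*2302)*0 = 163442*0 = 0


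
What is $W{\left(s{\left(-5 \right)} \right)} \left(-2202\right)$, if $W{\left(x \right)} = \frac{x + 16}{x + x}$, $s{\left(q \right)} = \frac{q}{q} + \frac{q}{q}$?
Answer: $-9909$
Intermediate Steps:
$s{\left(q \right)} = 2$ ($s{\left(q \right)} = 1 + 1 = 2$)
$W{\left(x \right)} = \frac{16 + x}{2 x}$
$W{\left(s{\left(-5 \right)} \right)} \left(-2202\right) = \frac{16 + 2}{2 \cdot 2} \left(-2202\right) = \frac{1}{2} \cdot \frac{1}{2} \cdot 18 \left(-2202\right) = \frac{9}{2} \left(-2202\right) = -9909$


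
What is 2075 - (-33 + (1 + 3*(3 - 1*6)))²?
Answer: 394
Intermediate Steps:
2075 - (-33 + (1 + 3*(3 - 1*6)))² = 2075 - (-33 + (1 + 3*(3 - 6)))² = 2075 - (-33 + (1 + 3*(-3)))² = 2075 - (-33 + (1 - 9))² = 2075 - (-33 - 8)² = 2075 - 1*(-41)² = 2075 - 1*1681 = 2075 - 1681 = 394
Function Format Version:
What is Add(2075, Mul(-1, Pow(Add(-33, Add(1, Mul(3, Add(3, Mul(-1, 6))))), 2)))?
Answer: 394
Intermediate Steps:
Add(2075, Mul(-1, Pow(Add(-33, Add(1, Mul(3, Add(3, Mul(-1, 6))))), 2))) = Add(2075, Mul(-1, Pow(Add(-33, Add(1, Mul(3, Add(3, -6)))), 2))) = Add(2075, Mul(-1, Pow(Add(-33, Add(1, Mul(3, -3))), 2))) = Add(2075, Mul(-1, Pow(Add(-33, Add(1, -9)), 2))) = Add(2075, Mul(-1, Pow(Add(-33, -8), 2))) = Add(2075, Mul(-1, Pow(-41, 2))) = Add(2075, Mul(-1, 1681)) = Add(2075, -1681) = 394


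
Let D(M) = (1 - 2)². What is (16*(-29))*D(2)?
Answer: -464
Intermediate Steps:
D(M) = 1 (D(M) = (-1)² = 1)
(16*(-29))*D(2) = (16*(-29))*1 = -464*1 = -464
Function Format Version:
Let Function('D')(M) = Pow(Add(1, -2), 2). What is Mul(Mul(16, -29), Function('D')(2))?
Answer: -464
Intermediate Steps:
Function('D')(M) = 1 (Function('D')(M) = Pow(-1, 2) = 1)
Mul(Mul(16, -29), Function('D')(2)) = Mul(Mul(16, -29), 1) = Mul(-464, 1) = -464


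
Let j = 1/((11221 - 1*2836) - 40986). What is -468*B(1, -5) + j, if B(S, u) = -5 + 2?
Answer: 45771803/32601 ≈ 1404.0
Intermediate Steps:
B(S, u) = -3
j = -1/32601 (j = 1/((11221 - 2836) - 40986) = 1/(8385 - 40986) = 1/(-32601) = -1/32601 ≈ -3.0674e-5)
-468*B(1, -5) + j = -468*(-3) - 1/32601 = 1404 - 1/32601 = 45771803/32601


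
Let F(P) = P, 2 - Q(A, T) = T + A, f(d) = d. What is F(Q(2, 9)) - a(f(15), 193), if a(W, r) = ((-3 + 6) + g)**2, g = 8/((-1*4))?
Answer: -10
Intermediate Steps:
Q(A, T) = 2 - A - T (Q(A, T) = 2 - (T + A) = 2 - (A + T) = 2 + (-A - T) = 2 - A - T)
g = -2 (g = 8/(-4) = 8*(-1/4) = -2)
a(W, r) = 1 (a(W, r) = ((-3 + 6) - 2)**2 = (3 - 2)**2 = 1**2 = 1)
F(Q(2, 9)) - a(f(15), 193) = (2 - 1*2 - 1*9) - 1*1 = (2 - 2 - 9) - 1 = -9 - 1 = -10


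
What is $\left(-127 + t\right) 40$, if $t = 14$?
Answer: $-4520$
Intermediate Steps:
$\left(-127 + t\right) 40 = \left(-127 + 14\right) 40 = \left(-113\right) 40 = -4520$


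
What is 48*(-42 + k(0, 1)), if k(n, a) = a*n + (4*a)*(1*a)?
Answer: -1824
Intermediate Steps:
k(n, a) = 4*a² + a*n (k(n, a) = a*n + (4*a)*a = a*n + 4*a² = 4*a² + a*n)
48*(-42 + k(0, 1)) = 48*(-42 + 1*(0 + 4*1)) = 48*(-42 + 1*(0 + 4)) = 48*(-42 + 1*4) = 48*(-42 + 4) = 48*(-38) = -1824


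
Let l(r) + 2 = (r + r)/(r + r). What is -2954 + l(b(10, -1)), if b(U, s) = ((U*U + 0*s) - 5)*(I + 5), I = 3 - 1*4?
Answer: -2955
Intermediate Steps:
I = -1 (I = 3 - 4 = -1)
b(U, s) = -20 + 4*U² (b(U, s) = ((U*U + 0*s) - 5)*(-1 + 5) = ((U² + 0) - 5)*4 = (U² - 5)*4 = (-5 + U²)*4 = -20 + 4*U²)
l(r) = -1 (l(r) = -2 + (r + r)/(r + r) = -2 + (2*r)/((2*r)) = -2 + (2*r)*(1/(2*r)) = -2 + 1 = -1)
-2954 + l(b(10, -1)) = -2954 - 1 = -2955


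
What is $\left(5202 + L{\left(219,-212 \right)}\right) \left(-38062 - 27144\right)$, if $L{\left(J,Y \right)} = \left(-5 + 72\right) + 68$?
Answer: $-348004422$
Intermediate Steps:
$L{\left(J,Y \right)} = 135$ ($L{\left(J,Y \right)} = 67 + 68 = 135$)
$\left(5202 + L{\left(219,-212 \right)}\right) \left(-38062 - 27144\right) = \left(5202 + 135\right) \left(-38062 - 27144\right) = 5337 \left(-65206\right) = -348004422$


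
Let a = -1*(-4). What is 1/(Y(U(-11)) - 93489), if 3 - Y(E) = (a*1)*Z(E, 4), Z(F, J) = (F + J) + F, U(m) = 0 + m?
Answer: -1/93414 ≈ -1.0705e-5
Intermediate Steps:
U(m) = m
a = 4
Z(F, J) = J + 2*F
Y(E) = -13 - 8*E (Y(E) = 3 - 4*1*(4 + 2*E) = 3 - 4*(4 + 2*E) = 3 - (16 + 8*E) = 3 + (-16 - 8*E) = -13 - 8*E)
1/(Y(U(-11)) - 93489) = 1/((-13 - 8*(-11)) - 93489) = 1/((-13 + 88) - 93489) = 1/(75 - 93489) = 1/(-93414) = -1/93414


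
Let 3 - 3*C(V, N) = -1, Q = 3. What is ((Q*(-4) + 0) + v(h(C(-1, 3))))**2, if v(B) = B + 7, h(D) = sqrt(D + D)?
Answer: 83/3 - 20*sqrt(6)/3 ≈ 11.337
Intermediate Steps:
C(V, N) = 4/3 (C(V, N) = 1 - 1/3*(-1) = 1 + 1/3 = 4/3)
h(D) = sqrt(2)*sqrt(D) (h(D) = sqrt(2*D) = sqrt(2)*sqrt(D))
v(B) = 7 + B
((Q*(-4) + 0) + v(h(C(-1, 3))))**2 = ((3*(-4) + 0) + (7 + sqrt(2)*sqrt(4/3)))**2 = ((-12 + 0) + (7 + sqrt(2)*(2*sqrt(3)/3)))**2 = (-12 + (7 + 2*sqrt(6)/3))**2 = (-5 + 2*sqrt(6)/3)**2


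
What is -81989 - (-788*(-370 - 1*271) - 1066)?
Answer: -586031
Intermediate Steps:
-81989 - (-788*(-370 - 1*271) - 1066) = -81989 - (-788*(-370 - 271) - 1066) = -81989 - (-788*(-641) - 1066) = -81989 - (505108 - 1066) = -81989 - 1*504042 = -81989 - 504042 = -586031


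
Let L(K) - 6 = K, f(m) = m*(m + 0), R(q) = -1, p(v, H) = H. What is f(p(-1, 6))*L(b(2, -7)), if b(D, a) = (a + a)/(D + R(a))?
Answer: -288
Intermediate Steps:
f(m) = m² (f(m) = m*m = m²)
b(D, a) = 2*a/(-1 + D) (b(D, a) = (a + a)/(D - 1) = (2*a)/(-1 + D) = 2*a/(-1 + D))
L(K) = 6 + K
f(p(-1, 6))*L(b(2, -7)) = 6²*(6 + 2*(-7)/(-1 + 2)) = 36*(6 + 2*(-7)/1) = 36*(6 + 2*(-7)*1) = 36*(6 - 14) = 36*(-8) = -288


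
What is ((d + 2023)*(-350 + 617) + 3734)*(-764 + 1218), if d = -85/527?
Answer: 7653890660/31 ≈ 2.4690e+8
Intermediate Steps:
d = -5/31 (d = -85*1/527 = -5/31 ≈ -0.16129)
((d + 2023)*(-350 + 617) + 3734)*(-764 + 1218) = ((-5/31 + 2023)*(-350 + 617) + 3734)*(-764 + 1218) = ((62708/31)*267 + 3734)*454 = (16743036/31 + 3734)*454 = (16858790/31)*454 = 7653890660/31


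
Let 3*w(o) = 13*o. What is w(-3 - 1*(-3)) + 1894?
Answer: 1894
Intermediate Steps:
w(o) = 13*o/3 (w(o) = (13*o)/3 = 13*o/3)
w(-3 - 1*(-3)) + 1894 = 13*(-3 - 1*(-3))/3 + 1894 = 13*(-3 + 3)/3 + 1894 = (13/3)*0 + 1894 = 0 + 1894 = 1894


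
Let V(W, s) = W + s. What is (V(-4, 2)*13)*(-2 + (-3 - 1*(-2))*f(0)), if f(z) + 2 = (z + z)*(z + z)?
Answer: 0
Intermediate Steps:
f(z) = -2 + 4*z² (f(z) = -2 + (z + z)*(z + z) = -2 + (2*z)*(2*z) = -2 + 4*z²)
(V(-4, 2)*13)*(-2 + (-3 - 1*(-2))*f(0)) = ((-4 + 2)*13)*(-2 + (-3 - 1*(-2))*(-2 + 4*0²)) = (-2*13)*(-2 + (-3 + 2)*(-2 + 4*0)) = -26*(-2 - (-2 + 0)) = -26*(-2 - 1*(-2)) = -26*(-2 + 2) = -26*0 = 0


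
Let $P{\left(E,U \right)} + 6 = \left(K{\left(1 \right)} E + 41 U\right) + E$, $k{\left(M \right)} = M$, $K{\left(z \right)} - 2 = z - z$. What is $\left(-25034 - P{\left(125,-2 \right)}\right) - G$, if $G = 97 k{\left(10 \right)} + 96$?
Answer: $-26387$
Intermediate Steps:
$K{\left(z \right)} = 2$ ($K{\left(z \right)} = 2 + \left(z - z\right) = 2 + 0 = 2$)
$P{\left(E,U \right)} = -6 + 3 E + 41 U$ ($P{\left(E,U \right)} = -6 + \left(\left(2 E + 41 U\right) + E\right) = -6 + \left(3 E + 41 U\right) = -6 + 3 E + 41 U$)
$G = 1066$ ($G = 97 \cdot 10 + 96 = 970 + 96 = 1066$)
$\left(-25034 - P{\left(125,-2 \right)}\right) - G = \left(-25034 - \left(-6 + 3 \cdot 125 + 41 \left(-2\right)\right)\right) - 1066 = \left(-25034 - \left(-6 + 375 - 82\right)\right) - 1066 = \left(-25034 - 287\right) - 1066 = -25321 - 1066 = -26387$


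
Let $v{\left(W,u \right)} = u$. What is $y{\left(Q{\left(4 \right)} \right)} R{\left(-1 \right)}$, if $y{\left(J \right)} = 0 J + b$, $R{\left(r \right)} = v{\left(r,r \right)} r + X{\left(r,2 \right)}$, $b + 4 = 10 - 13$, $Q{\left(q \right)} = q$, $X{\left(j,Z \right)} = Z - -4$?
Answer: $-49$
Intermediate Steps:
$X{\left(j,Z \right)} = 4 + Z$ ($X{\left(j,Z \right)} = Z + 4 = 4 + Z$)
$b = -7$ ($b = -4 + \left(10 - 13\right) = -4 - 3 = -7$)
$R{\left(r \right)} = 6 + r^{2}$ ($R{\left(r \right)} = r r + \left(4 + 2\right) = r^{2} + 6 = 6 + r^{2}$)
$y{\left(J \right)} = -7$ ($y{\left(J \right)} = 0 J - 7 = 0 - 7 = -7$)
$y{\left(Q{\left(4 \right)} \right)} R{\left(-1 \right)} = - 7 \left(6 + \left(-1\right)^{2}\right) = - 7 \left(6 + 1\right) = \left(-7\right) 7 = -49$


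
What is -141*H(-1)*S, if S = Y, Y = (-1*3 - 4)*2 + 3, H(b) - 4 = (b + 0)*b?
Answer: 7755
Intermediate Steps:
H(b) = 4 + b² (H(b) = 4 + (b + 0)*b = 4 + b*b = 4 + b²)
Y = -11 (Y = (-3 - 4)*2 + 3 = -7*2 + 3 = -14 + 3 = -11)
S = -11
-141*H(-1)*S = -141*(4 + (-1)²)*(-11) = -141*(4 + 1)*(-11) = -705*(-11) = -141*(-55) = 7755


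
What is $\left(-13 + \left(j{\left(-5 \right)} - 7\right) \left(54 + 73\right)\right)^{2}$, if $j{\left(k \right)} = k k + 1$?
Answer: $5760000$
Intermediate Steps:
$j{\left(k \right)} = 1 + k^{2}$ ($j{\left(k \right)} = k^{2} + 1 = 1 + k^{2}$)
$\left(-13 + \left(j{\left(-5 \right)} - 7\right) \left(54 + 73\right)\right)^{2} = \left(-13 + \left(\left(1 + \left(-5\right)^{2}\right) - 7\right) \left(54 + 73\right)\right)^{2} = \left(-13 + \left(\left(1 + 25\right) - 7\right) 127\right)^{2} = \left(-13 + \left(26 - 7\right) 127\right)^{2} = \left(-13 + 19 \cdot 127\right)^{2} = \left(-13 + 2413\right)^{2} = 2400^{2} = 5760000$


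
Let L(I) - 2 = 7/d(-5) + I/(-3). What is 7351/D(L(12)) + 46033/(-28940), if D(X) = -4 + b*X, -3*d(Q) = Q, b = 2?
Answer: 531798817/28940 ≈ 18376.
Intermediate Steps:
d(Q) = -Q/3
L(I) = 31/5 - I/3 (L(I) = 2 + (7/((-1/3*(-5))) + I/(-3)) = 2 + (7/(5/3) + I*(-1/3)) = 2 + (7*(3/5) - I/3) = 2 + (21/5 - I/3) = 31/5 - I/3)
D(X) = -4 + 2*X
7351/D(L(12)) + 46033/(-28940) = 7351/(-4 + 2*(31/5 - 1/3*12)) + 46033/(-28940) = 7351/(-4 + 2*(31/5 - 4)) + 46033*(-1/28940) = 7351/(-4 + 2*(11/5)) - 46033/28940 = 7351/(-4 + 22/5) - 46033/28940 = 7351/(2/5) - 46033/28940 = 7351*(5/2) - 46033/28940 = 36755/2 - 46033/28940 = 531798817/28940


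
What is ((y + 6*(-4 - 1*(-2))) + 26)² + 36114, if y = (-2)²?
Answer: 36438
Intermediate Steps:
y = 4
((y + 6*(-4 - 1*(-2))) + 26)² + 36114 = ((4 + 6*(-4 - 1*(-2))) + 26)² + 36114 = ((4 + 6*(-4 + 2)) + 26)² + 36114 = ((4 + 6*(-2)) + 26)² + 36114 = ((4 - 12) + 26)² + 36114 = (-8 + 26)² + 36114 = 18² + 36114 = 324 + 36114 = 36438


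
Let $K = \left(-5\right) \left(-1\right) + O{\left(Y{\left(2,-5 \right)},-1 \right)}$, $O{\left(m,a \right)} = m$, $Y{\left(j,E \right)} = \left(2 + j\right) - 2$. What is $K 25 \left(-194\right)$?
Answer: $-33950$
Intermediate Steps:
$Y{\left(j,E \right)} = j$
$K = 7$ ($K = \left(-5\right) \left(-1\right) + 2 = 5 + 2 = 7$)
$K 25 \left(-194\right) = 7 \cdot 25 \left(-194\right) = 175 \left(-194\right) = -33950$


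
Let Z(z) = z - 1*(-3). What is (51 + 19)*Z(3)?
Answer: 420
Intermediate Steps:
Z(z) = 3 + z (Z(z) = z + 3 = 3 + z)
(51 + 19)*Z(3) = (51 + 19)*(3 + 3) = 70*6 = 420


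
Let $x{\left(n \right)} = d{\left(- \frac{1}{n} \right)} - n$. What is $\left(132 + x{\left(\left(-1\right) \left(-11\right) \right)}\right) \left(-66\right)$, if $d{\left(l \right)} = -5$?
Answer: $-7656$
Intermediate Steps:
$x{\left(n \right)} = -5 - n$
$\left(132 + x{\left(\left(-1\right) \left(-11\right) \right)}\right) \left(-66\right) = \left(132 - \left(5 - -11\right)\right) \left(-66\right) = \left(132 - 16\right) \left(-66\right) = 116 \left(-66\right) = -7656$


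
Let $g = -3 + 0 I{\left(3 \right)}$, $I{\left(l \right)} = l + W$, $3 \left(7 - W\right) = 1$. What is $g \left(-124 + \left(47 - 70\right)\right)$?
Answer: $441$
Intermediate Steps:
$W = \frac{20}{3}$ ($W = 7 - \frac{1}{3} = \frac{20}{3} \approx 6.6667$)
$I{\left(l \right)} = \frac{20}{3} + l$ ($I{\left(l \right)} = l + \frac{20}{3} = \frac{20}{3} + l$)
$g = -3$ ($g = -3 + 0 \left(\frac{20}{3} + 3\right) = -3 + 0 \cdot \frac{29}{3} = -3 + 0 = -3$)
$g \left(-124 + \left(47 - 70\right)\right) = - 3 \left(-124 + \left(47 - 70\right)\right) = - 3 \left(-124 - 23\right) = \left(-3\right) \left(-147\right) = 441$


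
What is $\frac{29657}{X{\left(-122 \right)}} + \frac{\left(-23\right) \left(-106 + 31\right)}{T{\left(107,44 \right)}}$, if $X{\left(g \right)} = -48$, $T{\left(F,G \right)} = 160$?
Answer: $- \frac{58279}{96} \approx -607.07$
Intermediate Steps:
$\frac{29657}{X{\left(-122 \right)}} + \frac{\left(-23\right) \left(-106 + 31\right)}{T{\left(107,44 \right)}} = \frac{29657}{-48} + \frac{\left(-23\right) \left(-106 + 31\right)}{160} = 29657 \left(- \frac{1}{48}\right) + \left(-23\right) \left(-75\right) \frac{1}{160} = - \frac{29657}{48} + 1725 \cdot \frac{1}{160} = - \frac{29657}{48} + \frac{345}{32} = - \frac{58279}{96}$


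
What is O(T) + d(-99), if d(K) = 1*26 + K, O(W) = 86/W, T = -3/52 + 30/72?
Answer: 1166/7 ≈ 166.57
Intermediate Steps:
T = 14/39 (T = -3*1/52 + 30*(1/72) = -3/52 + 5/12 = 14/39 ≈ 0.35897)
d(K) = 26 + K
O(T) + d(-99) = 86/(14/39) + (26 - 99) = 86*(39/14) - 73 = 1677/7 - 73 = 1166/7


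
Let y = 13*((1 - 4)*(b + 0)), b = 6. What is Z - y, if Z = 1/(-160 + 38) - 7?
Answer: 27693/122 ≈ 226.99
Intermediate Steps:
Z = -855/122 (Z = 1/(-122) - 7 = -1/122 - 7 = -855/122 ≈ -7.0082)
y = -234 (y = 13*((1 - 4)*(6 + 0)) = 13*(-3*6) = 13*(-18) = -234)
Z - y = -855/122 - 1*(-234) = -855/122 + 234 = 27693/122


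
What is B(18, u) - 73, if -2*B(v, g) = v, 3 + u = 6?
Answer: -82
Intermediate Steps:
u = 3 (u = -3 + 6 = 3)
B(v, g) = -v/2
B(18, u) - 73 = -1/2*18 - 73 = -9 - 73 = -82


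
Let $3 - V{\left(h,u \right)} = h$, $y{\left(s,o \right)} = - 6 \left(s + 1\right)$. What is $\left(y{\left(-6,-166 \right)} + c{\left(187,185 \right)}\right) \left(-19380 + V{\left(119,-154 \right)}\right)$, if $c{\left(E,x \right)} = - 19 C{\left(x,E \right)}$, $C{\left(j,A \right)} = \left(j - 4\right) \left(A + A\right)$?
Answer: $25074897376$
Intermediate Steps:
$y{\left(s,o \right)} = -6 - 6 s$ ($y{\left(s,o \right)} = - 6 \left(1 + s\right) = -6 - 6 s$)
$C{\left(j,A \right)} = 2 A \left(-4 + j\right)$ ($C{\left(j,A \right)} = \left(-4 + j\right) 2 A = 2 A \left(-4 + j\right)$)
$V{\left(h,u \right)} = 3 - h$
$c{\left(E,x \right)} = - 38 E \left(-4 + x\right)$ ($c{\left(E,x \right)} = - 19 \cdot 2 E \left(-4 + x\right) = - 38 E \left(-4 + x\right)$)
$\left(y{\left(-6,-166 \right)} + c{\left(187,185 \right)}\right) \left(-19380 + V{\left(119,-154 \right)}\right) = \left(\left(-6 - -36\right) + 38 \cdot 187 \left(4 - 185\right)\right) \left(-19380 + \left(3 - 119\right)\right) = \left(\left(-6 + 36\right) + 38 \cdot 187 \left(4 - 185\right)\right) \left(-19380 + \left(3 - 119\right)\right) = \left(30 + 38 \cdot 187 \left(-181\right)\right) \left(-19380 - 116\right) = \left(30 - 1286186\right) \left(-19496\right) = \left(-1286156\right) \left(-19496\right) = 25074897376$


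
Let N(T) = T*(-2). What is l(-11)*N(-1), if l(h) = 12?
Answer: 24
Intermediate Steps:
N(T) = -2*T
l(-11)*N(-1) = 12*(-2*(-1)) = 12*2 = 24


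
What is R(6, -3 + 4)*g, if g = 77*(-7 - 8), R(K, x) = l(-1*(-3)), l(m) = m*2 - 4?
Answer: -2310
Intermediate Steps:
l(m) = -4 + 2*m (l(m) = 2*m - 4 = -4 + 2*m)
R(K, x) = 2 (R(K, x) = -4 + 2*(-1*(-3)) = -4 + 2*3 = -4 + 6 = 2)
g = -1155 (g = 77*(-15) = -1155)
R(6, -3 + 4)*g = 2*(-1155) = -2310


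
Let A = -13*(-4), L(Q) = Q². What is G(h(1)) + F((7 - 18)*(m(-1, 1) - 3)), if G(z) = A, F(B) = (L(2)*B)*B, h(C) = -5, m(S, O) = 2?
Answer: 536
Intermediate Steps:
A = 52
F(B) = 4*B² (F(B) = (2²*B)*B = (4*B)*B = 4*B²)
G(z) = 52
G(h(1)) + F((7 - 18)*(m(-1, 1) - 3)) = 52 + 4*((7 - 18)*(2 - 3))² = 52 + 4*(-11*(-1))² = 52 + 4*11² = 52 + 4*121 = 52 + 484 = 536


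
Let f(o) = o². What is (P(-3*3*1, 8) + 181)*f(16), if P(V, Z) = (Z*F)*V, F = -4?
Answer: 120064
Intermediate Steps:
P(V, Z) = -4*V*Z (P(V, Z) = (Z*(-4))*V = (-4*Z)*V = -4*V*Z)
(P(-3*3*1, 8) + 181)*f(16) = (-4*-3*3*1*8 + 181)*16² = (-4*(-9*1)*8 + 181)*256 = (-4*(-9)*8 + 181)*256 = (288 + 181)*256 = 469*256 = 120064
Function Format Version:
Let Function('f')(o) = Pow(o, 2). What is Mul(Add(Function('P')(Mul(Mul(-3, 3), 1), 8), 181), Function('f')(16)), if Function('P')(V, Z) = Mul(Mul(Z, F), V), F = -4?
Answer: 120064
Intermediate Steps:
Function('P')(V, Z) = Mul(-4, V, Z) (Function('P')(V, Z) = Mul(Mul(Z, -4), V) = Mul(Mul(-4, Z), V) = Mul(-4, V, Z))
Mul(Add(Function('P')(Mul(Mul(-3, 3), 1), 8), 181), Function('f')(16)) = Mul(Add(Mul(-4, Mul(Mul(-3, 3), 1), 8), 181), Pow(16, 2)) = Mul(Add(Mul(-4, Mul(-9, 1), 8), 181), 256) = Mul(Add(Mul(-4, -9, 8), 181), 256) = Mul(Add(288, 181), 256) = Mul(469, 256) = 120064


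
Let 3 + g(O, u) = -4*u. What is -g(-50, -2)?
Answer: -5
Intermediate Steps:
g(O, u) = -3 - 4*u
-g(-50, -2) = -(-3 - 4*(-2)) = -(-3 + 8) = -1*5 = -5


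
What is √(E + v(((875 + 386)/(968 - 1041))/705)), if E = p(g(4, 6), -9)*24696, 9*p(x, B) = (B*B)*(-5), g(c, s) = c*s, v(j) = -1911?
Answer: 7*I*√22719 ≈ 1055.1*I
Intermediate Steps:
p(x, B) = -5*B²/9 (p(x, B) = ((B*B)*(-5))/9 = (B²*(-5))/9 = (-5*B²)/9 = -5*B²/9)
E = -1111320 (E = -5/9*(-9)²*24696 = -5/9*81*24696 = -45*24696 = -1111320)
√(E + v(((875 + 386)/(968 - 1041))/705)) = √(-1111320 - 1911) = √(-1113231) = 7*I*√22719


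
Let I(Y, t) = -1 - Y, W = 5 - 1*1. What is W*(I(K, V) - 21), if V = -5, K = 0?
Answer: -88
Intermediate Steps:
W = 4 (W = 5 - 1 = 4)
W*(I(K, V) - 21) = 4*((-1 - 1*0) - 21) = 4*((-1 + 0) - 21) = 4*(-1 - 21) = 4*(-22) = -88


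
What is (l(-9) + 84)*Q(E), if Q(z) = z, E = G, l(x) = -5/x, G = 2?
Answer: 1522/9 ≈ 169.11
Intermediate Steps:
E = 2
(l(-9) + 84)*Q(E) = (-5/(-9) + 84)*2 = (-5*(-⅑) + 84)*2 = (5/9 + 84)*2 = (761/9)*2 = 1522/9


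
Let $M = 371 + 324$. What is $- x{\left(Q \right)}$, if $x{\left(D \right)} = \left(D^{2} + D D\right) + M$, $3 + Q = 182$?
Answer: $-64777$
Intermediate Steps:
$Q = 179$ ($Q = -3 + 182 = 179$)
$M = 695$
$x{\left(D \right)} = 695 + 2 D^{2}$ ($x{\left(D \right)} = \left(D^{2} + D D\right) + 695 = \left(D^{2} + D^{2}\right) + 695 = 2 D^{2} + 695 = 695 + 2 D^{2}$)
$- x{\left(Q \right)} = - (695 + 2 \cdot 179^{2}) = - (695 + 2 \cdot 32041) = - (695 + 64082) = \left(-1\right) 64777 = -64777$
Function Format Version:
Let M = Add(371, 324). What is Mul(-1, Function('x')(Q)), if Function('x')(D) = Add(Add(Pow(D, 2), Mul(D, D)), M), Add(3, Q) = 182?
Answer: -64777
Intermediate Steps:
Q = 179 (Q = Add(-3, 182) = 179)
M = 695
Function('x')(D) = Add(695, Mul(2, Pow(D, 2))) (Function('x')(D) = Add(Add(Pow(D, 2), Mul(D, D)), 695) = Add(Add(Pow(D, 2), Pow(D, 2)), 695) = Add(Mul(2, Pow(D, 2)), 695) = Add(695, Mul(2, Pow(D, 2))))
Mul(-1, Function('x')(Q)) = Mul(-1, Add(695, Mul(2, Pow(179, 2)))) = Mul(-1, Add(695, Mul(2, 32041))) = Mul(-1, Add(695, 64082)) = Mul(-1, 64777) = -64777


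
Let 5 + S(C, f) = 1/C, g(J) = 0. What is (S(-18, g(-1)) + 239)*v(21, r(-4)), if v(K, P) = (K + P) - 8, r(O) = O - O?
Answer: 54743/18 ≈ 3041.3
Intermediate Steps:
r(O) = 0
v(K, P) = -8 + K + P
S(C, f) = -5 + 1/C
(S(-18, g(-1)) + 239)*v(21, r(-4)) = ((-5 + 1/(-18)) + 239)*(-8 + 21 + 0) = ((-5 - 1/18) + 239)*13 = (-91/18 + 239)*13 = (4211/18)*13 = 54743/18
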